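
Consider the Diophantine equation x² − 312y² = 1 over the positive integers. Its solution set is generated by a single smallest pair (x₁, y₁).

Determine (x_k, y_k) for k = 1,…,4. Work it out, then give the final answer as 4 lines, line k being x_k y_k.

√312 = [17; 1,1,1,34, …], period ℓ=4 (even) → k=3
step 0: (17, 1)  from 17·(1,0) + (0,1)
…
step 2: (35, 2)  from 1·(18,1) + (17,1)
step 3: (53, 3)  from 1·(35,2) + (18,1)
(x₁, y₁) = (53, 3);  53² − 312·3² = 1 ✓
(53+3√312)^2 = 5617 + 318√312
(53+3√312)^3 = 595349 + 33705√312
(53+3√312)^4 = 63101377 + 3572412√312

53 3
5617 318
595349 33705
63101377 3572412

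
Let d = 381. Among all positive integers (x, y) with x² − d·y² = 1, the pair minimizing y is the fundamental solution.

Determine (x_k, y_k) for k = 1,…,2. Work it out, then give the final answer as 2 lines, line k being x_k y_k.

1015 52
2060449 105560

[19; 1,1,12,1,1,38] for √381; ℓ=6 ⇒ convergent index 5
k=0  a_k=19  p_k/q_k = 19/1
k=1  a_k=1  p_k/q_k = 20/1
k=2  a_k=1  p_k/q_k = 39/2
…
k=4  a_k=1  p_k/q_k = 527/27
k=5  a_k=1  p_k/q_k = 1015/52
fundamental: x₁=1015, y₁=52  (since 1030225 − 381·2704 = 1)
n=2: (1015,52)∘(1015,52) = (1015·1015+381·52·52, 1015·52+52·1015) = (2060449,105560)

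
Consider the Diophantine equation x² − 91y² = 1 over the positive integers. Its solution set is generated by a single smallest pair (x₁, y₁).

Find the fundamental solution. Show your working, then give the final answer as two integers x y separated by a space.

√91 = [9; 1,1,5,1,5,1,1,18, …], period ℓ=8 (even) → k=7
i=0: a=9 ⇒ p=9, q=1
i=1: a=1 ⇒ p=10, q=1
…
i=3: a=5 ⇒ p=105, q=11
i=4: a=1 ⇒ p=124, q=13
…
i=6: a=1 ⇒ p=849, q=89
i=7: a=1 ⇒ p=1574, q=165
fundamental: x₁=1574, y₁=165  (since 2477476 − 91·27225 = 1)

1574 165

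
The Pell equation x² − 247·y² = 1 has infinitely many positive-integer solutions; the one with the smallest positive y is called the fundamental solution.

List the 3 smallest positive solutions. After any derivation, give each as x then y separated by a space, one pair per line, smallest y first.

[15; 1,2,1,1,9,1,9,1,1,2,1,30] for √247; ℓ=12 ⇒ convergent index 11
i=0: a=15 ⇒ p=15, q=1
i=1: a=1 ⇒ p=16, q=1
i=2: a=2 ⇒ p=47, q=3
i=3: a=1 ⇒ p=63, q=4
…
i=5: a=9 ⇒ p=1053, q=67
…
i=7: a=9 ⇒ p=11520, q=733
i=8: a=1 ⇒ p=12683, q=807
…
i=10: a=2 ⇒ p=61089, q=3887
i=11: a=1 ⇒ p=85292, q=5427
(x₁, y₁) = (85292, 5427);  85292² − 247·5427² = 1 ✓
(85292+5427√247)^2 = 14549450527 + 925759368√247
(85292+5427√247)^3 = 2481903468612476 + 157919736025485√247

85292 5427
14549450527 925759368
2481903468612476 157919736025485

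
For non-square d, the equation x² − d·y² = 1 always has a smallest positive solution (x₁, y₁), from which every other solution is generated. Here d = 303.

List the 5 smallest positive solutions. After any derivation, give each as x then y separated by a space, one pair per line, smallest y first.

√303 = [17; 2,2,5,2,2,34, …], period ℓ=6 (even) → k=5
i=0: a=17 ⇒ p=17, q=1
i=1: a=2 ⇒ p=35, q=2
i=2: a=2 ⇒ p=87, q=5
i=3: a=5 ⇒ p=470, q=27
i=4: a=2 ⇒ p=1027, q=59
i=5: a=2 ⇒ p=2524, q=145
(x₁, y₁) = (2524, 145);  2524² − 303·145² = 1 ✓
n=2: (2524,145)∘(2524,145) = (2524·2524+303·145·145, 2524·145+145·2524) = (12741151,731960)
n=3: (12741151,731960)∘(2524,145) = (2524·12741151+303·145·731960, 2524·731960+145·12741151) = (64317327724,3694933935)
n=4: (64317327724,3694933935)∘(2524,145) = (2524·64317327724+303·145·3694933935, 2524·3694933935+145·64317327724) = (324673857609601,18652025771920)
n=5: (324673857609601,18652025771920)∘(2524,145) = (2524·324673857609601+303·145·18652025771920, 2524·18652025771920+145·324673857609601) = (1638953568895938124,94155422401718225)

2524 145
12741151 731960
64317327724 3694933935
324673857609601 18652025771920
1638953568895938124 94155422401718225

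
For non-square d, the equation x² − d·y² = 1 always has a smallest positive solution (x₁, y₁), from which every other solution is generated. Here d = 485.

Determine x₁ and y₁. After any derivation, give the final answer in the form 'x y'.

√485 → a₀=22, period (44); ℓ=1 odd so k=1
i=0: a=22 ⇒ p=22, q=1
i=1: a=44 ⇒ p=969, q=44
fundamental: x₁=969, y₁=44  (since 938961 − 485·1936 = 1)

969 44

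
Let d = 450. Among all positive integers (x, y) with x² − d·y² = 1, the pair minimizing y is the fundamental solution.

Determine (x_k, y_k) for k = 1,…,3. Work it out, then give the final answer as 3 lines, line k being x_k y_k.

19601 924
768398401 36222648
30122754096401 1420000245972

√450 = [21; 4,1,2,4,2,1,4,42, …], period ℓ=8 (even) → k=7
i=0: a=21 ⇒ p=21, q=1
i=1: a=4 ⇒ p=85, q=4
…
i=3: a=2 ⇒ p=297, q=14
i=4: a=4 ⇒ p=1294, q=61
i=5: a=2 ⇒ p=2885, q=136
i=6: a=1 ⇒ p=4179, q=197
i=7: a=4 ⇒ p=19601, q=924
(x₁, y₁) = (19601, 924);  19601² − 450·924² = 1 ✓
k=2:  x_2 = 19601·19601+450·924·924 = 768398401,  y_2 = 19601·924+924·19601 = 36222648
k=3:  x_3 = 19601·768398401+450·924·36222648 = 30122754096401,  y_3 = 19601·36222648+924·768398401 = 1420000245972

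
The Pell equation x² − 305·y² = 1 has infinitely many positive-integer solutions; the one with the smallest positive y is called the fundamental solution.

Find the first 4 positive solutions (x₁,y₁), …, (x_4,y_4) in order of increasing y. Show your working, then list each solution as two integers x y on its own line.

489 28
478241 27384
467719209 26781524
457428908161 26192303088

√305 = [17; 2,6,2,34, …], period ℓ=4 (even) → k=3
step 0: (17, 1)  from 17·(1,0) + (0,1)
step 1: (35, 2)  from 2·(17,1) + (1,0)
step 2: (227, 13)  from 6·(35,2) + (17,1)
step 3: (489, 28)  from 2·(227,13) + (35,2)
(x₁, y₁) = (489, 28);  489² − 305·28² = 1 ✓
k=2:  x_2 = 489·489+305·28·28 = 478241,  y_2 = 489·28+28·489 = 27384
k=3:  x_3 = 489·478241+305·28·27384 = 467719209,  y_3 = 489·27384+28·478241 = 26781524
k=4:  x_4 = 489·467719209+305·28·26781524 = 457428908161,  y_4 = 489·26781524+28·467719209 = 26192303088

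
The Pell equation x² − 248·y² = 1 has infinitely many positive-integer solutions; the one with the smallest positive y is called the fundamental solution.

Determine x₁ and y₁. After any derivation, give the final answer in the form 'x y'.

√248 = [15; 1,2,1,30, …], period ℓ=4 (even) → k=3
step 0: (15, 1)  from 15·(1,0) + (0,1)
…
step 2: (47, 3)  from 2·(16,1) + (15,1)
step 3: (63, 4)  from 1·(47,3) + (16,1)
fundamental: x₁=63, y₁=4  (since 3969 − 248·16 = 1)

63 4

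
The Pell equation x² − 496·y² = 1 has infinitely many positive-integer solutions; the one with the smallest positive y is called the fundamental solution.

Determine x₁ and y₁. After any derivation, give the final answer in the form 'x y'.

4620799 207480

√496 → a₀=22, period (3,1,2,4,1,…,1,3,44); ℓ=16 even so k=15
i=0: a=22 ⇒ p=22, q=1
i=1: a=3 ⇒ p=67, q=3
i=2: a=1 ⇒ p=89, q=4
i=3: a=2 ⇒ p=245, q=11
i=4: a=4 ⇒ p=1069, q=48
i=5: a=1 ⇒ p=1314, q=59
i=6: a=1 ⇒ p=2383, q=107
i=7: a=2 ⇒ p=6080, q=273
i=8: a=2 ⇒ p=14543, q=653
i=9: a=2 ⇒ p=35166, q=1579
i=10: a=1 ⇒ p=49709, q=2232
i=11: a=1 ⇒ p=84875, q=3811
i=12: a=4 ⇒ p=389209, q=17476
i=13: a=2 ⇒ p=863293, q=38763
i=14: a=1 ⇒ p=1252502, q=56239
i=15: a=3 ⇒ p=4620799, q=207480
(x₁, y₁) = (4620799, 207480);  4620799² − 496·207480² = 1 ✓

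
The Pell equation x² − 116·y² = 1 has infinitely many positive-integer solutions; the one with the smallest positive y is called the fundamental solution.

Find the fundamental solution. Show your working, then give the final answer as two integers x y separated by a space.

√116 → a₀=10, period (1,3,2,1,4,1,2,3,1,20); ℓ=10 even so k=9
k=0  a_k=10  p_k/q_k = 10/1
k=1  a_k=1  p_k/q_k = 11/1
k=2  a_k=3  p_k/q_k = 43/4
k=3  a_k=2  p_k/q_k = 97/9
k=4  a_k=1  p_k/q_k = 140/13
k=5  a_k=4  p_k/q_k = 657/61
…
k=7  a_k=2  p_k/q_k = 2251/209
k=8  a_k=3  p_k/q_k = 7550/701
k=9  a_k=1  p_k/q_k = 9801/910
fundamental: x₁=9801, y₁=910  (since 96059601 − 116·828100 = 1)

9801 910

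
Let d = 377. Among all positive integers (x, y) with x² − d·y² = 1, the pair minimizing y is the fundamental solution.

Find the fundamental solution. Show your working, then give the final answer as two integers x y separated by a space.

√377 = [19; 2,2,2,38, …], period ℓ=4 (even) → k=3
i=0: a=19 ⇒ p=19, q=1
i=1: a=2 ⇒ p=39, q=2
i=2: a=2 ⇒ p=97, q=5
i=3: a=2 ⇒ p=233, q=12
(x₁, y₁) = (233, 12);  233² − 377·12² = 1 ✓

233 12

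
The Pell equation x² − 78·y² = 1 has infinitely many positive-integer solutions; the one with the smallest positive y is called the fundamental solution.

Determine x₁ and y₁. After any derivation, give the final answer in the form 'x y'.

53 6

√78 = [8; 1,4,1,16, …], period ℓ=4 (even) → k=3
a_0=8:  p_0=8·1+0=8,  q_0=8·0+1=1
a_1=1:  p_1=1·8+1=9,  q_1=1·1+0=1
a_2=4:  p_2=4·9+8=44,  q_2=4·1+1=5
a_3=1:  p_3=1·44+9=53,  q_3=1·5+1=6
(x₁, y₁) = (53, 6);  53² − 78·6² = 1 ✓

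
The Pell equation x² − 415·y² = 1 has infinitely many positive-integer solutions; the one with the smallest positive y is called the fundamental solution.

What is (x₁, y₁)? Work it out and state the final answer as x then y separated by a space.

18412804 903849

[20; 2,1,2,4,6,…,1,2,40] for √415; ℓ=16 ⇒ convergent index 15
a_0=20:  p_0=20·1+0=20,  q_0=20·0+1=1
a_1=2:  p_1=2·20+1=41,  q_1=2·1+0=2
…
a_6=1:  p_6=1·4441+713=5154,  q_6=1·218+35=253
…
a_10=1:  p_10=1·43534+33939=77473,  q_10=1·2137+1666=3803
…
a_13=2:  p_13=2·2110961+508372=4730294,  q_13=2·103623+24955=232201
a_14=1:  p_14=1·4730294+2110961=6841255,  q_14=1·232201+103623=335824
a_15=2:  p_15=2·6841255+4730294=18412804,  q_15=2·335824+232201=903849
(x₁, y₁) = (18412804, 903849);  18412804² − 415·903849² = 1 ✓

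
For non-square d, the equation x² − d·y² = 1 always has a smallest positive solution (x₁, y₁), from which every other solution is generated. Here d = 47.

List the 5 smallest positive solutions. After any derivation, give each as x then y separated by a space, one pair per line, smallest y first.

48 7
4607 672
442224 64505
42448897 6191808
4074651888 594349063

√47 = [6; 1,5,1,12, …], period ℓ=4 (even) → k=3
k=0  a_k=6  p_k/q_k = 6/1
k=1  a_k=1  p_k/q_k = 7/1
k=2  a_k=5  p_k/q_k = 41/6
k=3  a_k=1  p_k/q_k = 48/7
→ (48, 7).  Check: 48²=2304, 47·7²=2303, difference 1.
k=2:  x_2 = 48·48+47·7·7 = 4607,  y_2 = 48·7+7·48 = 672
k=3:  x_3 = 48·4607+47·7·672 = 442224,  y_3 = 48·672+7·4607 = 64505
k=4:  x_4 = 48·442224+47·7·64505 = 42448897,  y_4 = 48·64505+7·442224 = 6191808
k=5:  x_5 = 48·42448897+47·7·6191808 = 4074651888,  y_5 = 48·6191808+7·42448897 = 594349063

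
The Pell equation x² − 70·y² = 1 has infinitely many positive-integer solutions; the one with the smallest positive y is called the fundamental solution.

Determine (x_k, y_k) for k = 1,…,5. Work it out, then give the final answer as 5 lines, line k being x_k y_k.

√70 → a₀=8, period (2,1,2,1,2,16); ℓ=6 even so k=5
a_0=8:  p_0=8·1+0=8,  q_0=8·0+1=1
…
a_4=1:  p_4=1·67+25=92,  q_4=1·8+3=11
a_5=2:  p_5=2·92+67=251,  q_5=2·11+8=30
fundamental: x₁=251, y₁=30  (since 63001 − 70·900 = 1)
n=2: (251,30)∘(251,30) = (251·251+70·30·30, 251·30+30·251) = (126001,15060)
n=3: (126001,15060)∘(251,30) = (251·126001+70·30·15060, 251·15060+30·126001) = (63252251,7560090)
n=4: (63252251,7560090)∘(251,30) = (251·63252251+70·30·7560090, 251·7560090+30·63252251) = (31752504001,3795150120)
n=5: (31752504001,3795150120)∘(251,30) = (251·31752504001+70·30·3795150120, 251·3795150120+30·31752504001) = (15939693756251,1905157800150)

251 30
126001 15060
63252251 7560090
31752504001 3795150120
15939693756251 1905157800150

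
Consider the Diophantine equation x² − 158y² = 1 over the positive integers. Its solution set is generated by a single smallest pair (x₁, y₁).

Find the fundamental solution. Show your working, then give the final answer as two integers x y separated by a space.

7743 616

√158 = [12; 1,1,3,12,3,1,1,24, …], period ℓ=8 (even) → k=7
k=0  a_k=12  p_k/q_k = 12/1
k=1  a_k=1  p_k/q_k = 13/1
k=2  a_k=1  p_k/q_k = 25/2
…
k=4  a_k=12  p_k/q_k = 1081/86
k=5  a_k=3  p_k/q_k = 3331/265
k=6  a_k=1  p_k/q_k = 4412/351
k=7  a_k=1  p_k/q_k = 7743/616
fundamental: x₁=7743, y₁=616  (since 59954049 − 158·379456 = 1)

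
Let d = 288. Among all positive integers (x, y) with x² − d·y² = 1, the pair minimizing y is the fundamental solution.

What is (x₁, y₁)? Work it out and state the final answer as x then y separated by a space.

17 1

[16; 1,32] for √288; ℓ=2 ⇒ convergent index 1
a_0=16:  p_0=16·1+0=16,  q_0=16·0+1=1
a_1=1:  p_1=1·16+1=17,  q_1=1·1+0=1
fundamental: x₁=17, y₁=1  (since 289 − 288·1 = 1)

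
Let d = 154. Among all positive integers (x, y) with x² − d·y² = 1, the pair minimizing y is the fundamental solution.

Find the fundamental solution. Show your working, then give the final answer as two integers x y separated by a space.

√154 → a₀=12, period (2,2,3,1,2,1,3,2,2,24); ℓ=10 even so k=9
step 0: (12, 1)  from 12·(1,0) + (0,1)
…
step 6: (1030, 83)  from 1·(757,61) + (273,22)
…
step 8: (8724, 703)  from 2·(3847,310) + (1030,83)
step 9: (21295, 1716)  from 2·(8724,703) + (3847,310)
fundamental: x₁=21295, y₁=1716  (since 453477025 − 154·2944656 = 1)

21295 1716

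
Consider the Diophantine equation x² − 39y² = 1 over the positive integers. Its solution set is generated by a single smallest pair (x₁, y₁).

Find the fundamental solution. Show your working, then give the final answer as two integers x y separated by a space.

√39 = [6; 4,12, …], period ℓ=2 (even) → k=1
step 0: (6, 1)  from 6·(1,0) + (0,1)
step 1: (25, 4)  from 4·(6,1) + (1,0)
(x₁, y₁) = (25, 4);  25² − 39·4² = 1 ✓

25 4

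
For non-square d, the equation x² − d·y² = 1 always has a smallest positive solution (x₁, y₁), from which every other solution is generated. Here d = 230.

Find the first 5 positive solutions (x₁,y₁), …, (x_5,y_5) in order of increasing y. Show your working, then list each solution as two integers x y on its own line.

√230 → a₀=15, period (6,30); ℓ=2 even so k=1
k=0  a_k=15  p_k/q_k = 15/1
k=1  a_k=6  p_k/q_k = 91/6
(x₁, y₁) = (91, 6);  91² − 230·6² = 1 ✓
(x_2, y_2) = (91·91 + 230·6·6, 91·6 + 6·91) = (16561, 1092)
(x_3, y_3) = (91·16561 + 230·6·1092, 91·1092 + 6·16561) = (3014011, 198738)
(x_4, y_4) = (91·3014011 + 230·6·198738, 91·198738 + 6·3014011) = (548533441, 36169224)
(x_5, y_5) = (91·548533441 + 230·6·36169224, 91·36169224 + 6·548533441) = (99830072251, 6582600030)

91 6
16561 1092
3014011 198738
548533441 36169224
99830072251 6582600030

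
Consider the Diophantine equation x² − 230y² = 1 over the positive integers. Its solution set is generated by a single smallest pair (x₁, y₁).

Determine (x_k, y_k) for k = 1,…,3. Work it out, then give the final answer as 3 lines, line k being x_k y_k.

91 6
16561 1092
3014011 198738

√230 = [15; 6,30, …], period ℓ=2 (even) → k=1
step 0: (15, 1)  from 15·(1,0) + (0,1)
step 1: (91, 6)  from 6·(15,1) + (1,0)
(x₁, y₁) = (91, 6);  91² − 230·6² = 1 ✓
n=2: (91,6)∘(91,6) = (91·91+230·6·6, 91·6+6·91) = (16561,1092)
n=3: (16561,1092)∘(91,6) = (91·16561+230·6·1092, 91·1092+6·16561) = (3014011,198738)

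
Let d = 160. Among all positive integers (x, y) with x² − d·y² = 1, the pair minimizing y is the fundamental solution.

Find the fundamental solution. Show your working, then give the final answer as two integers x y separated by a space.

d=160: √d = [12; 1,1,1,5,1,1,1,24] (ℓ=8, even), read p_7/q_7
i=0: a=12 ⇒ p=12, q=1
i=1: a=1 ⇒ p=13, q=1
i=2: a=1 ⇒ p=25, q=2
…
i=5: a=1 ⇒ p=253, q=20
i=6: a=1 ⇒ p=468, q=37
i=7: a=1 ⇒ p=721, q=57
→ (721, 57).  Check: 721²=519841, 160·57²=519840, difference 1.

721 57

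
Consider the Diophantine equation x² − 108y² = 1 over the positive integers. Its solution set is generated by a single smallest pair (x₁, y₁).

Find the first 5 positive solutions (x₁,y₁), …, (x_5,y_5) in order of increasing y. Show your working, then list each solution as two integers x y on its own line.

d=108: √d = [10; 2,1,1,4,1,1,2,20] (ℓ=8, even), read p_7/q_7
k=0  a_k=10  p_k/q_k = 10/1
…
k=2  a_k=1  p_k/q_k = 31/3
…
k=6  a_k=1  p_k/q_k = 530/51
k=7  a_k=2  p_k/q_k = 1351/130
(x₁, y₁) = (1351, 130);  1351² − 108·130² = 1 ✓
(x_2, y_2) = (1351·1351 + 108·130·130, 1351·130 + 130·1351) = (3650401, 351260)
(x_3, y_3) = (1351·3650401 + 108·130·351260, 1351·351260 + 130·3650401) = (9863382151, 949104390)
(x_4, y_4) = (1351·9863382151 + 108·130·949104390, 1351·949104390 + 130·9863382151) = (26650854921601, 2564479710520)
(x_5, y_5) = (1351·26650854921601 + 108·130·2564479710520, 1351·2564479710520 + 130·26650854921601) = (72010600134783751, 6929223228720650)

1351 130
3650401 351260
9863382151 949104390
26650854921601 2564479710520
72010600134783751 6929223228720650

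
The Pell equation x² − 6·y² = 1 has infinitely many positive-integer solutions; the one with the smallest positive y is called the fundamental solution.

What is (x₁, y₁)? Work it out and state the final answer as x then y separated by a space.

√6 → a₀=2, period (2,4); ℓ=2 even so k=1
a_0=2:  p_0=2·1+0=2,  q_0=2·0+1=1
a_1=2:  p_1=2·2+1=5,  q_1=2·1+0=2
(x₁, y₁) = (5, 2);  5² − 6·2² = 1 ✓

5 2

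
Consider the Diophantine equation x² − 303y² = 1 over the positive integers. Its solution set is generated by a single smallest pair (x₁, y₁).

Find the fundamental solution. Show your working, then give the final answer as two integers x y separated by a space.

2524 145

√303 → a₀=17, period (2,2,5,2,2,34); ℓ=6 even so k=5
k=0  a_k=17  p_k/q_k = 17/1
…
k=3  a_k=5  p_k/q_k = 470/27
k=4  a_k=2  p_k/q_k = 1027/59
k=5  a_k=2  p_k/q_k = 2524/145
fundamental: x₁=2524, y₁=145  (since 6370576 − 303·21025 = 1)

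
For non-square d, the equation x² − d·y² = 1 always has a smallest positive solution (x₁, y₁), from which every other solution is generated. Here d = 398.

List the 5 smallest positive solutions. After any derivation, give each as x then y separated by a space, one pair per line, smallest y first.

√398 = [19; 1,18,1,38, …], period ℓ=4 (even) → k=3
a_0=19:  p_0=19·1+0=19,  q_0=19·0+1=1
a_1=1:  p_1=1·19+1=20,  q_1=1·1+0=1
a_2=18:  p_2=18·20+19=379,  q_2=18·1+1=19
a_3=1:  p_3=1·379+20=399,  q_3=1·19+1=20
(x₁, y₁) = (399, 20);  399² − 398·20² = 1 ✓
(399+20√398)^2 = 318401 + 15960√398
(399+20√398)^3 = 254083599 + 12736060√398
(399+20√398)^4 = 202758393601 + 10163359920√398
(399+20√398)^5 = 161800944009999 + 8110348480100√398

399 20
318401 15960
254083599 12736060
202758393601 10163359920
161800944009999 8110348480100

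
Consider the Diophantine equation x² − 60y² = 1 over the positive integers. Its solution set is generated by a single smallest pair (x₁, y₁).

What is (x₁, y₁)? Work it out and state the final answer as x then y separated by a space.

√60 → a₀=7, period (1,2,1,14); ℓ=4 even so k=3
k=0  a_k=7  p_k/q_k = 7/1
k=1  a_k=1  p_k/q_k = 8/1
k=2  a_k=2  p_k/q_k = 23/3
k=3  a_k=1  p_k/q_k = 31/4
(x₁, y₁) = (31, 4);  31² − 60·4² = 1 ✓

31 4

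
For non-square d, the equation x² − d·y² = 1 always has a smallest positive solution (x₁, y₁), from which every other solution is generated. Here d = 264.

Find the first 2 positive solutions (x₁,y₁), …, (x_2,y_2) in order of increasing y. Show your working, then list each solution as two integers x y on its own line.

65 4
8449 520

[16; 4,32] for √264; ℓ=2 ⇒ convergent index 1
a_0=16:  p_0=16·1+0=16,  q_0=16·0+1=1
a_1=4:  p_1=4·16+1=65,  q_1=4·1+0=4
→ (65, 4).  Check: 65²=4225, 264·4²=4224, difference 1.
(x_2, y_2) = (65·65 + 264·4·4, 65·4 + 4·65) = (8449, 520)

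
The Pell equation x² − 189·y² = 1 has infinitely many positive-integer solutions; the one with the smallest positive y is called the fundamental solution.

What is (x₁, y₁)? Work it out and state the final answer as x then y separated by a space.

55 4

√189 = [13; 1,2,1,26, …], period ℓ=4 (even) → k=3
a_0=13:  p_0=13·1+0=13,  q_0=13·0+1=1
a_1=1:  p_1=1·13+1=14,  q_1=1·1+0=1
a_2=2:  p_2=2·14+13=41,  q_2=2·1+1=3
a_3=1:  p_3=1·41+14=55,  q_3=1·3+1=4
(x₁, y₁) = (55, 4);  55² − 189·4² = 1 ✓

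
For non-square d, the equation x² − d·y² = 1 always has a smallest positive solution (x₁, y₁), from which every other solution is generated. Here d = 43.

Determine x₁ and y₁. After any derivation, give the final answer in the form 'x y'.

√43 → a₀=6, period (1,1,3,1,5,1,3,1,1,12); ℓ=10 even so k=9
a_0=6:  p_0=6·1+0=6,  q_0=6·0+1=1
a_1=1:  p_1=1·6+1=7,  q_1=1·1+0=1
a_2=1:  p_2=1·7+6=13,  q_2=1·1+1=2
a_3=3:  p_3=3·13+7=46,  q_3=3·2+1=7
…
a_5=5:  p_5=5·59+46=341,  q_5=5·9+7=52
a_6=1:  p_6=1·341+59=400,  q_6=1·52+9=61
a_7=3:  p_7=3·400+341=1541,  q_7=3·61+52=235
a_8=1:  p_8=1·1541+400=1941,  q_8=1·235+61=296
a_9=1:  p_9=1·1941+1541=3482,  q_9=1·296+235=531
(x₁, y₁) = (3482, 531);  3482² − 43·531² = 1 ✓

3482 531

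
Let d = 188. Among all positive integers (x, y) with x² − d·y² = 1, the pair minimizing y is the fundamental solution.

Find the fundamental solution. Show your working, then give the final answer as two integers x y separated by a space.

4607 336

√188 = [13; 1,2,2,6,2,2,1,26, …], period ℓ=8 (even) → k=7
a_0=13:  p_0=13·1+0=13,  q_0=13·0+1=1
…
a_6=2:  p_6=2·1330+617=3277,  q_6=2·97+45=239
a_7=1:  p_7=1·3277+1330=4607,  q_7=1·239+97=336
fundamental: x₁=4607, y₁=336  (since 21224449 − 188·112896 = 1)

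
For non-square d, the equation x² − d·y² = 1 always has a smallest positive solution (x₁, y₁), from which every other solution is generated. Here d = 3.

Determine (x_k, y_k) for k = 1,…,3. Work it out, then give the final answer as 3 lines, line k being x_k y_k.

√3 = [1; 1,2, …], period ℓ=2 (even) → k=1
k=0  a_k=1  p_k/q_k = 1/1
k=1  a_k=1  p_k/q_k = 2/1
(x₁, y₁) = (2, 1);  2² − 3·1² = 1 ✓
(x_2, y_2) = (2·2 + 3·1·1, 2·1 + 1·2) = (7, 4)
(x_3, y_3) = (2·7 + 3·1·4, 2·4 + 1·7) = (26, 15)

2 1
7 4
26 15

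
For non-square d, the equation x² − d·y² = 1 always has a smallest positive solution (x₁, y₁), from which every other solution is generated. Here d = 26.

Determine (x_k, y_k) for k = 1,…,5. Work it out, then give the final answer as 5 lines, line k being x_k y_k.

51 10
5201 1020
530451 104030
54100801 10610040
5517751251 1082120050

√26 → a₀=5, period (10); ℓ=1 odd so k=1
step 0: (5, 1)  from 5·(1,0) + (0,1)
step 1: (51, 10)  from 10·(5,1) + (1,0)
→ (51, 10).  Check: 51²=2601, 26·10²=2600, difference 1.
k=2:  x_2 = 51·51+26·10·10 = 5201,  y_2 = 51·10+10·51 = 1020
k=3:  x_3 = 51·5201+26·10·1020 = 530451,  y_3 = 51·1020+10·5201 = 104030
k=4:  x_4 = 51·530451+26·10·104030 = 54100801,  y_4 = 51·104030+10·530451 = 10610040
k=5:  x_5 = 51·54100801+26·10·10610040 = 5517751251,  y_5 = 51·10610040+10·54100801 = 1082120050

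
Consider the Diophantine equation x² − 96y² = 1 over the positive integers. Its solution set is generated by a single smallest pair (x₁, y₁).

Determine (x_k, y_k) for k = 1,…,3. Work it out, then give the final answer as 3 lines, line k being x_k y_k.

√96 → a₀=9, period (1,3,1,18); ℓ=4 even so k=3
a_0=9:  p_0=9·1+0=9,  q_0=9·0+1=1
…
a_2=3:  p_2=3·10+9=39,  q_2=3·1+1=4
a_3=1:  p_3=1·39+10=49,  q_3=1·4+1=5
(x₁, y₁) = (49, 5);  49² − 96·5² = 1 ✓
(49+5√96)^2 = 4801 + 490√96
(49+5√96)^3 = 470449 + 48015√96

49 5
4801 490
470449 48015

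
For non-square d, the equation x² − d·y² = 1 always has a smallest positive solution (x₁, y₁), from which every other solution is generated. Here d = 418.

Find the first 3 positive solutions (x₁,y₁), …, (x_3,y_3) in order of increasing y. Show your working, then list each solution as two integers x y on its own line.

33857 1656
2292592897 112134384
155240635393601 7593067676520

d=418: √d = [20; 2,4,20,4,2,40] (ℓ=6, even), read p_5/q_5
step 0: (20, 1)  from 20·(1,0) + (0,1)
step 1: (41, 2)  from 2·(20,1) + (1,0)
step 2: (184, 9)  from 4·(41,2) + (20,1)
…
step 4: (15068, 737)  from 4·(3721,182) + (184,9)
step 5: (33857, 1656)  from 2·(15068,737) + (3721,182)
fundamental: x₁=33857, y₁=1656  (since 1146296449 − 418·2742336 = 1)
k=2:  x_2 = 33857·33857+418·1656·1656 = 2292592897,  y_2 = 33857·1656+1656·33857 = 112134384
k=3:  x_3 = 33857·2292592897+418·1656·112134384 = 155240635393601,  y_3 = 33857·112134384+1656·2292592897 = 7593067676520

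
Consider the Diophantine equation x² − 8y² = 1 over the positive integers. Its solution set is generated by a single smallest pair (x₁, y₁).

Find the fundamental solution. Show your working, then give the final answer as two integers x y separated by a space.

d=8: √d = [2; 1,4] (ℓ=2, even), read p_1/q_1
step 0: (2, 1)  from 2·(1,0) + (0,1)
step 1: (3, 1)  from 1·(2,1) + (1,0)
(x₁, y₁) = (3, 1);  3² − 8·1² = 1 ✓

3 1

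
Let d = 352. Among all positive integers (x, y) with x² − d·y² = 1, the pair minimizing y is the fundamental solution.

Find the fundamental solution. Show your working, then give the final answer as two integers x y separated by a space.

77617 4137

[18; 1,3,5,9,5,3,1,36] for √352; ℓ=8 ⇒ convergent index 7
step 0: (18, 1)  from 18·(1,0) + (0,1)
step 1: (19, 1)  from 1·(18,1) + (1,0)
step 2: (75, 4)  from 3·(19,1) + (18,1)
step 3: (394, 21)  from 5·(75,4) + (19,1)
…
step 6: (59118, 3151)  from 3·(18499,986) + (3621,193)
step 7: (77617, 4137)  from 1·(59118,3151) + (18499,986)
→ (77617, 4137).  Check: 77617²=6024398689, 352·4137²=6024398688, difference 1.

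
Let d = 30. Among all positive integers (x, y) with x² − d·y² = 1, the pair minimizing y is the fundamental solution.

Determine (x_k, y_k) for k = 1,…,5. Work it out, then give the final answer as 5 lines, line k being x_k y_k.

11 2
241 44
5291 966
116161 21208
2550251 465610

√30 = [5; 2,10, …], period ℓ=2 (even) → k=1
k=0  a_k=5  p_k/q_k = 5/1
k=1  a_k=2  p_k/q_k = 11/2
→ (11, 2).  Check: 11²=121, 30·2²=120, difference 1.
(11+2√30)^2 = 241 + 44√30
(11+2√30)^3 = 5291 + 966√30
(11+2√30)^4 = 116161 + 21208√30
(11+2√30)^5 = 2550251 + 465610√30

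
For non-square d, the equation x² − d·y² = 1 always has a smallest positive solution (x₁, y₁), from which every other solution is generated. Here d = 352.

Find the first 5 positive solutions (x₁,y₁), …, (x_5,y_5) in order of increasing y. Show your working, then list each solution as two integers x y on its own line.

√352 = [18; 1,3,5,9,5,3,1,36, …], period ℓ=8 (even) → k=7
step 0: (18, 1)  from 18·(1,0) + (0,1)
…
step 2: (75, 4)  from 3·(19,1) + (18,1)
step 3: (394, 21)  from 5·(75,4) + (19,1)
step 4: (3621, 193)  from 9·(394,21) + (75,4)
step 5: (18499, 986)  from 5·(3621,193) + (394,21)
step 6: (59118, 3151)  from 3·(18499,986) + (3621,193)
step 7: (77617, 4137)  from 1·(59118,3151) + (18499,986)
→ (77617, 4137).  Check: 77617²=6024398689, 352·4137²=6024398688, difference 1.
n=2: (77617,4137)∘(77617,4137) = (77617·77617+352·4137·4137, 77617·4137+4137·77617) = (12048797377,642203058)
n=3: (12048797377,642203058)∘(77617,4137) = (77617·12048797377+352·4137·642203058, 77617·642203058+4137·12048797377) = (1870383011943601,99691749501435)
n=4: (1870383011943601,99691749501435)∘(77617,4137) = (77617·1870383011943601+352·4137·99691749501435, 77617·99691749501435+4137·1870383011943601) = (290347036464004160257,15475549041463557732)
n=5: (290347036464004160257,15475549041463557732)∘(77617,4137) = (77617·290347036464004160257+352·4137·15475549041463557732, 77617·15475549041463557732+4137·290347036464004160257) = (45071731856582838801391537,2402331379802862171467853)

77617 4137
12048797377 642203058
1870383011943601 99691749501435
290347036464004160257 15475549041463557732
45071731856582838801391537 2402331379802862171467853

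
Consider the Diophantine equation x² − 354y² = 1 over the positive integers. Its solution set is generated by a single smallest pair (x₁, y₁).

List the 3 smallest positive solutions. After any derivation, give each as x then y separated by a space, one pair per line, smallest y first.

258065 13716
133195088449 7079239080
68745981000924305 3653807666346684

d=354: √d = [18; 1,4,2,2,18,2,2,4,1,36] (ℓ=10, even), read p_9/q_9
step 0: (18, 1)  from 18·(1,0) + (0,1)
…
step 2: (94, 5)  from 4·(19,1) + (18,1)
step 3: (207, 11)  from 2·(94,5) + (19,1)
…
step 5: (9351, 497)  from 18·(508,27) + (207,11)
step 6: (19210, 1021)  from 2·(9351,497) + (508,27)
…
step 8: (210294, 11177)  from 4·(47771,2539) + (19210,1021)
step 9: (258065, 13716)  from 1·(210294,11177) + (47771,2539)
(x₁, y₁) = (258065, 13716);  258065² − 354·13716² = 1 ✓
(x_2, y_2) = (258065·258065 + 354·13716·13716, 258065·13716 + 13716·258065) = (133195088449, 7079239080)
(x_3, y_3) = (258065·133195088449 + 354·13716·7079239080, 258065·7079239080 + 13716·133195088449) = (68745981000924305, 3653807666346684)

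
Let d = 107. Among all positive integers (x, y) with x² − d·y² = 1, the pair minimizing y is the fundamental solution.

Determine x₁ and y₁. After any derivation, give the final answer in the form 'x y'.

√107 = [10; 2,1,9,1,2,20, …], period ℓ=6 (even) → k=5
i=0: a=10 ⇒ p=10, q=1
i=1: a=2 ⇒ p=21, q=2
i=2: a=1 ⇒ p=31, q=3
i=3: a=9 ⇒ p=300, q=29
i=4: a=1 ⇒ p=331, q=32
i=5: a=2 ⇒ p=962, q=93
→ (962, 93).  Check: 962²=925444, 107·93²=925443, difference 1.

962 93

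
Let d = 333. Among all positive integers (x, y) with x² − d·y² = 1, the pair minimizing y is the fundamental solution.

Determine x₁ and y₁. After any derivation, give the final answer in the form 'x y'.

73 4

√333 = [18; 4,36, …], period ℓ=2 (even) → k=1
k=0  a_k=18  p_k/q_k = 18/1
k=1  a_k=4  p_k/q_k = 73/4
→ (73, 4).  Check: 73²=5329, 333·4²=5328, difference 1.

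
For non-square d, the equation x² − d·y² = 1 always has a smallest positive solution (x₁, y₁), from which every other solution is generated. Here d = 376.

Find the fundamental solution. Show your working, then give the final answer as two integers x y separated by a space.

2143295 110532

[19; 2,1,1,3,1,…,1,2,38] for √376; ℓ=16 ⇒ convergent index 15
i=0: a=19 ⇒ p=19, q=1
…
i=2: a=1 ⇒ p=58, q=3
i=3: a=1 ⇒ p=97, q=5
i=4: a=3 ⇒ p=349, q=18
i=5: a=1 ⇒ p=446, q=23
i=6: a=2 ⇒ p=1241, q=64
i=7: a=2 ⇒ p=2928, q=151
i=8: a=4 ⇒ p=12953, q=668
i=9: a=2 ⇒ p=28834, q=1487
i=10: a=2 ⇒ p=70621, q=3642
i=11: a=1 ⇒ p=99455, q=5129
i=12: a=3 ⇒ p=368986, q=19029
…
i=14: a=1 ⇒ p=837427, q=43187
i=15: a=2 ⇒ p=2143295, q=110532
fundamental: x₁=2143295, y₁=110532  (since 4593713457025 − 376·12217323024 = 1)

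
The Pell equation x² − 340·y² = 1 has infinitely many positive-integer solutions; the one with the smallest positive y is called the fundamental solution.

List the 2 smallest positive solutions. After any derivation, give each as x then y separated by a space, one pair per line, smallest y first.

d=340: √d = [18; 2,3,1,1,1,…,3,2,36] (ℓ=14, even), read p_13/q_13
a_0=18:  p_0=18·1+0=18,  q_0=18·0+1=1
…
a_2=3:  p_2=3·37+18=129,  q_2=3·2+1=7
…
a_9=1:  p_9=1·7265+6509=13774,  q_9=1·394+353=747
…
a_11=1:  p_11=1·21039+13774=34813,  q_11=1·1141+747=1888
a_12=3:  p_12=3·34813+21039=125478,  q_12=3·1888+1141=6805
a_13=2:  p_13=2·125478+34813=285769,  q_13=2·6805+1888=15498
fundamental: x₁=285769, y₁=15498  (since 81663921361 − 340·240188004 = 1)
n=2: (285769,15498)∘(285769,15498) = (285769·285769+340·15498·15498, 285769·15498+15498·285769) = (163327842721,8857695924)

285769 15498
163327842721 8857695924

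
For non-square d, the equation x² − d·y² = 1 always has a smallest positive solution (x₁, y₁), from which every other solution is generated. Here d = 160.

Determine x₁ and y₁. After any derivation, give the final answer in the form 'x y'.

721 57

√160 = [12; 1,1,1,5,1,1,1,24, …], period ℓ=8 (even) → k=7
a_0=12:  p_0=12·1+0=12,  q_0=12·0+1=1
a_1=1:  p_1=1·12+1=13,  q_1=1·1+0=1
…
a_6=1:  p_6=1·253+215=468,  q_6=1·20+17=37
a_7=1:  p_7=1·468+253=721,  q_7=1·37+20=57
(x₁, y₁) = (721, 57);  721² − 160·57² = 1 ✓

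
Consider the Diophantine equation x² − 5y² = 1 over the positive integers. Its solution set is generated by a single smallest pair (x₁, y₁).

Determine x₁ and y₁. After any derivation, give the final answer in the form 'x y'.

9 4

[2; 4] for √5; ℓ=1 ⇒ convergent index 1
k=0  a_k=2  p_k/q_k = 2/1
k=1  a_k=4  p_k/q_k = 9/4
→ (9, 4).  Check: 9²=81, 5·4²=80, difference 1.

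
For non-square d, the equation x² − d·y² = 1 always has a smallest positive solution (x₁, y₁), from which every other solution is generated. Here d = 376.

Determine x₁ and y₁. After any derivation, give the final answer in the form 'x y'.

√376 → a₀=19, period (2,1,1,3,1,…,1,2,38); ℓ=16 even so k=15
step 0: (19, 1)  from 19·(1,0) + (0,1)
step 1: (39, 2)  from 2·(19,1) + (1,0)
…
step 4: (349, 18)  from 3·(97,5) + (58,3)
step 5: (446, 23)  from 1·(349,18) + (97,5)
step 6: (1241, 64)  from 2·(446,23) + (349,18)
step 7: (2928, 151)  from 2·(1241,64) + (446,23)
step 8: (12953, 668)  from 4·(2928,151) + (1241,64)
step 9: (28834, 1487)  from 2·(12953,668) + (2928,151)
…
step 11: (99455, 5129)  from 1·(70621,3642) + (28834,1487)
…
step 13: (468441, 24158)  from 1·(368986,19029) + (99455,5129)
step 14: (837427, 43187)  from 1·(468441,24158) + (368986,19029)
step 15: (2143295, 110532)  from 2·(837427,43187) + (468441,24158)
(x₁, y₁) = (2143295, 110532);  2143295² − 376·110532² = 1 ✓

2143295 110532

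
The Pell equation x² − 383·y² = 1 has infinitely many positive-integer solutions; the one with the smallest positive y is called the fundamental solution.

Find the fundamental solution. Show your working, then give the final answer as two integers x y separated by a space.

18768 959

√383 → a₀=19, period (1,1,3,19,3,1,1,38); ℓ=8 even so k=7
k=0  a_k=19  p_k/q_k = 19/1
…
k=5  a_k=3  p_k/q_k = 8063/412
k=6  a_k=1  p_k/q_k = 10705/547
k=7  a_k=1  p_k/q_k = 18768/959
(x₁, y₁) = (18768, 959);  18768² − 383·959² = 1 ✓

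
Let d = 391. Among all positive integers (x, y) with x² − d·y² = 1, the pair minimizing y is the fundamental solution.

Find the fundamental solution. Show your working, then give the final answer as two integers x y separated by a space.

[19; 1,3,2,2,1,…,3,1,38] for √391; ℓ=16 ⇒ convergent index 15
a_0=19:  p_0=19·1+0=19,  q_0=19·0+1=1
a_1=1:  p_1=1·19+1=20,  q_1=1·1+0=1
a_2=3:  p_2=3·20+19=79,  q_2=3·1+1=4
a_3=2:  p_3=2·79+20=178,  q_3=2·4+1=9
…
a_5=1:  p_5=1·435+178=613,  q_5=1·22+9=31
a_6=1:  p_6=1·613+435=1048,  q_6=1·31+22=53
a_7=2:  p_7=2·1048+613=2709,  q_7=2·53+31=137
a_8=19:  p_8=19·2709+1048=52519,  q_8=19·137+53=2656
a_9=2:  p_9=2·52519+2709=107747,  q_9=2·2656+137=5449
a_10=1:  p_10=1·107747+52519=160266,  q_10=1·5449+2656=8105
a_11=1:  p_11=1·160266+107747=268013,  q_11=1·8105+5449=13554
…
a_13=2:  p_13=2·696292+268013=1660597,  q_13=2·35213+13554=83980
a_14=3:  p_14=3·1660597+696292=5678083,  q_14=3·83980+35213=287153
a_15=1:  p_15=1·5678083+1660597=7338680,  q_15=1·287153+83980=371133
fundamental: x₁=7338680, y₁=371133  (since 53856224142400 − 391·137739703689 = 1)

7338680 371133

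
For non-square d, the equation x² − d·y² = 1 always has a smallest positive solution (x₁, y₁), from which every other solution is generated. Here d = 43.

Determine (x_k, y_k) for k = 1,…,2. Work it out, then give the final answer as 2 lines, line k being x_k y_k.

3482 531
24248647 3697884

√43 → a₀=6, period (1,1,3,1,5,1,3,1,1,12); ℓ=10 even so k=9
k=0  a_k=6  p_k/q_k = 6/1
k=1  a_k=1  p_k/q_k = 7/1
k=2  a_k=1  p_k/q_k = 13/2
k=3  a_k=3  p_k/q_k = 46/7
k=4  a_k=1  p_k/q_k = 59/9
k=5  a_k=5  p_k/q_k = 341/52
k=6  a_k=1  p_k/q_k = 400/61
k=7  a_k=3  p_k/q_k = 1541/235
k=8  a_k=1  p_k/q_k = 1941/296
k=9  a_k=1  p_k/q_k = 3482/531
fundamental: x₁=3482, y₁=531  (since 12124324 − 43·281961 = 1)
(3482+531√43)^2 = 24248647 + 3697884√43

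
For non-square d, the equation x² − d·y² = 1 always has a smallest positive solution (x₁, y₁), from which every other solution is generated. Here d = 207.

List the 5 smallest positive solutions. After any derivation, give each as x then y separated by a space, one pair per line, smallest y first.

1151 80
2649601 184160
6099380351 423936240
14040770918401 975901040320
32321848554778751 2246523770880400

√207 = [14; 2,1,1,2,1,1,2,28, …], period ℓ=8 (even) → k=7
i=0: a=14 ⇒ p=14, q=1
i=1: a=2 ⇒ p=29, q=2
…
i=3: a=1 ⇒ p=72, q=5
…
i=6: a=1 ⇒ p=446, q=31
i=7: a=2 ⇒ p=1151, q=80
→ (1151, 80).  Check: 1151²=1324801, 207·80²=1324800, difference 1.
k=2:  x_2 = 1151·1151+207·80·80 = 2649601,  y_2 = 1151·80+80·1151 = 184160
k=3:  x_3 = 1151·2649601+207·80·184160 = 6099380351,  y_3 = 1151·184160+80·2649601 = 423936240
k=4:  x_4 = 1151·6099380351+207·80·423936240 = 14040770918401,  y_4 = 1151·423936240+80·6099380351 = 975901040320
k=5:  x_5 = 1151·14040770918401+207·80·975901040320 = 32321848554778751,  y_5 = 1151·975901040320+80·14040770918401 = 2246523770880400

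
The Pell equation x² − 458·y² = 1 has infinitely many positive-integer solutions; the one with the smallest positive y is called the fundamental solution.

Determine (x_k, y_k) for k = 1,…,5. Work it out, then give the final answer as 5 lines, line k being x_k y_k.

22899 1070
1048728401 49003860
48029663286099 2244278779210
2199662518128033601 102783479481255720
100740143957198019572499 4707277791038270685350

√458 → a₀=21, period (2,2,42); ℓ=3 odd so k=5
i=0: a=21 ⇒ p=21, q=1
i=1: a=2 ⇒ p=43, q=2
i=2: a=2 ⇒ p=107, q=5
…
i=4: a=2 ⇒ p=9181, q=429
i=5: a=2 ⇒ p=22899, q=1070
(x₁, y₁) = (22899, 1070);  22899² − 458·1070² = 1 ✓
n=2: (22899,1070)∘(22899,1070) = (22899·22899+458·1070·1070, 22899·1070+1070·22899) = (1048728401,49003860)
n=3: (1048728401,49003860)∘(22899,1070) = (22899·1048728401+458·1070·49003860, 22899·49003860+1070·1048728401) = (48029663286099,2244278779210)
n=4: (48029663286099,2244278779210)∘(22899,1070) = (22899·48029663286099+458·1070·2244278779210, 22899·2244278779210+1070·48029663286099) = (2199662518128033601,102783479481255720)
n=5: (2199662518128033601,102783479481255720)∘(22899,1070) = (22899·2199662518128033601+458·1070·102783479481255720, 22899·102783479481255720+1070·2199662518128033601) = (100740143957198019572499,4707277791038270685350)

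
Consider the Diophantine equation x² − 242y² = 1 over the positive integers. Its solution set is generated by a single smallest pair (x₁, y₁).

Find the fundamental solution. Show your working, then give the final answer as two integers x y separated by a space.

19601 1260

[15; 1,1,3,1,14,1,3,1,1,30] for √242; ℓ=10 ⇒ convergent index 9
i=0: a=15 ⇒ p=15, q=1
i=1: a=1 ⇒ p=16, q=1
i=2: a=1 ⇒ p=31, q=2
i=3: a=3 ⇒ p=109, q=7
…
i=5: a=14 ⇒ p=2069, q=133
…
i=7: a=3 ⇒ p=8696, q=559
i=8: a=1 ⇒ p=10905, q=701
i=9: a=1 ⇒ p=19601, q=1260
fundamental: x₁=19601, y₁=1260  (since 384199201 − 242·1587600 = 1)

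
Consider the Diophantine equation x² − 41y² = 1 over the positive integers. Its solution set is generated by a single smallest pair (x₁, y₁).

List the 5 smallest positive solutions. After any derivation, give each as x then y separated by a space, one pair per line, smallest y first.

√41 = [6; 2,2,12, …], period ℓ=3 (odd) → k=5
step 0: (6, 1)  from 6·(1,0) + (0,1)
step 1: (13, 2)  from 2·(6,1) + (1,0)
step 2: (32, 5)  from 2·(13,2) + (6,1)
step 3: (397, 62)  from 12·(32,5) + (13,2)
step 4: (826, 129)  from 2·(397,62) + (32,5)
step 5: (2049, 320)  from 2·(826,129) + (397,62)
→ (2049, 320).  Check: 2049²=4198401, 41·320²=4198400, difference 1.
k=2:  x_2 = 2049·2049+41·320·320 = 8396801,  y_2 = 2049·320+320·2049 = 1311360
k=3:  x_3 = 2049·8396801+41·320·1311360 = 34410088449,  y_3 = 2049·1311360+320·8396801 = 5373952960
k=4:  x_4 = 2049·34410088449+41·320·5373952960 = 141012534067201,  y_4 = 2049·5373952960+320·34410088449 = 22022457918720
k=5:  x_5 = 2049·141012534067201+41·320·22022457918720 = 577869330197301249,  y_5 = 2049·22022457918720+320·141012534067201 = 90248027176961600

2049 320
8396801 1311360
34410088449 5373952960
141012534067201 22022457918720
577869330197301249 90248027176961600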